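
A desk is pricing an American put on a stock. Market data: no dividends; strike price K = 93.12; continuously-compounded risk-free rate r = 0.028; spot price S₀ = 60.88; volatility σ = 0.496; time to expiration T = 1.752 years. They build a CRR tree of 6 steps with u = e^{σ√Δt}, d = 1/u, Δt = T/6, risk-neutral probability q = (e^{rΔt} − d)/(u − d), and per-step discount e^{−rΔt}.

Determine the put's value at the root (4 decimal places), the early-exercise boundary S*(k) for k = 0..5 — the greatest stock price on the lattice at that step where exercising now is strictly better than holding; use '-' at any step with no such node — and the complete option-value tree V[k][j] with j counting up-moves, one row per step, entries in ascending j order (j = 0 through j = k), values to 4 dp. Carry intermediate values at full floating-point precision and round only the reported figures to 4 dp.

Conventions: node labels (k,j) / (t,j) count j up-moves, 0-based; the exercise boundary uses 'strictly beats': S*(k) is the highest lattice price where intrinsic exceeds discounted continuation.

Δt=0.29200  u=1.30738  d=0.76489  q=0.44853  discount=0.99186
step 6 (expiry): payoffs max(K−S,0) = 80.9282 72.2813 57.5018 32.2400 0.0000 0.0000 0.0000
step 5: (k=5,j=0): S=15.9393, K−S=77.1807, hold=76.4225 ⇒ V=77.1807 exercise | (k=5,j=1): S=27.2440, K−S=65.8760, hold=65.1177 ⇒ V=65.8760 exercise | (k=5,j=2): S=46.5665, K−S=46.5535, hold=45.7953 ⇒ V=46.5535 exercise | (k=5,j=3): S=79.5932, K−S=13.5268, hold=17.6348 ⇒ V=17.6348 continue | (k=5,j=4): S=136.0436, K−S=0.0000, hold=0.0000 ⇒ V=0.0000 continue | (k=5,j=5): S=232.5309, K−S=0.0000, hold=0.0000 ⇒ V=0.0000 continue  boundary S*=46.5665
step 4: (k=4,j=0): S=20.8387, K−S=72.2813, hold=71.5231 ⇒ V=72.2813 exercise | (k=4,j=1): S=35.6182, K−S=57.5018, hold=56.7435 ⇒ V=57.5018 exercise | (k=4,j=2): S=60.8800, K−S=32.2400, hold=33.3093 ⇒ V=33.3093 continue | (k=4,j=3): S=104.0584, K−S=0.0000, hold=9.6459 ⇒ V=9.6459 continue | (k=4,j=4): S=177.8605, K−S=0.0000, hold=0.0000 ⇒ V=0.0000 continue  boundary S*=35.6182
step 3: (k=3,j=0): S=27.2440, K−S=65.8760, hold=65.1177 ⇒ V=65.8760 exercise | (k=3,j=1): S=46.5665, K−S=46.5535, hold=46.2710 ⇒ V=46.5535 exercise | (k=3,j=2): S=79.5932, K−S=13.5268, hold=22.5109 ⇒ V=22.5109 continue | (k=3,j=3): S=136.0436, K−S=0.0000, hold=5.2762 ⇒ V=5.2762 continue  boundary S*=46.5665
step 2: (k=2,j=0): S=35.6182, K−S=57.5018, hold=56.7435 ⇒ V=57.5018 exercise | (k=2,j=1): S=60.8800, K−S=32.2400, hold=35.4785 ⇒ V=35.4785 continue | (k=2,j=2): S=104.0584, K−S=0.0000, hold=14.6603 ⇒ V=14.6603 continue  boundary S*=35.6182
step 1: (k=1,j=0): S=46.5665, K−S=46.5535, hold=47.2360 ⇒ V=47.2360 continue | (k=1,j=1): S=79.5932, K−S=13.5268, hold=25.9282 ⇒ V=25.9282 continue  boundary S*=-
step 0: (k=0,j=0): S=60.8800, K−S=32.2400, hold=37.3721 ⇒ V=37.3721 continue  boundary S*=-

price = 37.3721
boundary = - - 35.6182 46.5665 35.6182 46.5665
tree:
37.3721
47.2360 25.9282
57.5018 35.4785 14.6603
65.8760 46.5535 22.5109 5.2762
72.2813 57.5018 33.3093 9.6459 0.0000
77.1807 65.8760 46.5535 17.6348 0.0000 0.0000
80.9282 72.2813 57.5018 32.2400 0.0000 0.0000 0.0000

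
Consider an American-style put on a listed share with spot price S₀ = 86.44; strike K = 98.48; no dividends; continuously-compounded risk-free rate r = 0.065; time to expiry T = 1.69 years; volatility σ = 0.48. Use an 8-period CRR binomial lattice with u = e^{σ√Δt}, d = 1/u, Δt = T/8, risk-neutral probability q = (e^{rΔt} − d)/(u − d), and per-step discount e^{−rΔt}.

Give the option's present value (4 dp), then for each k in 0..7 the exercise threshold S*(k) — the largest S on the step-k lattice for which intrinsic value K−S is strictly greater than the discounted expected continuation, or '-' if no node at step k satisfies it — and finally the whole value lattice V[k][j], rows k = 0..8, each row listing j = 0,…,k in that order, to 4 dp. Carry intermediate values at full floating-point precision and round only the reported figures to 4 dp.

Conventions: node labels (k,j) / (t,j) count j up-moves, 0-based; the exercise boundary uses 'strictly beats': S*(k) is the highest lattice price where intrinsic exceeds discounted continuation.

price = 24.5579
boundary = - - 55.6018 44.5940 55.6018 44.5940 55.6018 69.3269
tree:
24.5579
32.9519 16.0361
42.8782 22.9882 8.8533
53.8860 31.9647 13.7799 3.6903
62.7146 42.8782 20.8860 6.3620 0.8582
69.7953 53.8860 30.6024 10.8029 1.6609 0.0000
75.4742 62.7146 42.8782 17.9854 3.2145 0.0000 0.0000
80.0288 69.7953 53.8860 29.1531 6.2211 0.0000 0.0000 0.0000
83.6817 75.4742 62.7146 42.8782 12.0400 0.0000 0.0000 0.0000 0.0000

Δt=0.21125  u=1.24685  d=0.80202  q=0.47615  discount=0.98636
step 8 (expiry): payoffs max(K−S,0) = 83.6817 75.4742 62.7146 42.8782 12.0400 0.0000 0.0000 0.0000 0.0000
step 7: (k=7,j=0): S=18.4512, K−S=80.0288, hold=78.6858 ⇒ V=80.0288 exercise | (k=7,j=1): S=28.6847, K−S=69.7953, hold=68.4523 ⇒ V=69.7953 exercise | (k=7,j=2): S=44.5940, K−S=53.8860, hold=52.5430 ⇒ V=53.8860 exercise | (k=7,j=3): S=69.3269, K−S=29.1531, hold=27.8101 ⇒ V=29.1531 exercise | (k=7,j=4): S=107.7774, K−S=0.0000, hold=6.2211 ⇒ V=6.2211 continue | (k=7,j=5): S=167.5535, K−S=0.0000, hold=0.0000 ⇒ V=0.0000 continue | (k=7,j=6): S=260.4829, K−S=0.0000, hold=0.0000 ⇒ V=0.0000 continue | (k=7,j=7): S=404.9533, K−S=0.0000, hold=0.0000 ⇒ V=0.0000 continue  boundary S*=69.3269
step 6: (k=6,j=0): S=23.0058, K−S=75.4742, hold=74.1312 ⇒ V=75.4742 exercise | (k=6,j=1): S=35.7654, K−S=62.7146, hold=61.3716 ⇒ V=62.7146 exercise | (k=6,j=2): S=55.6018, K−S=42.8782, hold=41.5352 ⇒ V=42.8782 exercise | (k=6,j=3): S=86.4400, K−S=12.0400, hold=17.9854 ⇒ V=17.9854 continue | (k=6,j=4): S=134.3818, K−S=0.0000, hold=3.2145 ⇒ V=3.2145 continue | (k=6,j=5): S=208.9134, K−S=0.0000, hold=0.0000 ⇒ V=0.0000 continue | (k=6,j=6): S=324.7821, K−S=0.0000, hold=0.0000 ⇒ V=0.0000 continue  boundary S*=55.6018
step 5: (k=5,j=0): S=28.6847, K−S=69.7953, hold=68.4523 ⇒ V=69.7953 exercise | (k=5,j=1): S=44.5940, K−S=53.8860, hold=52.5430 ⇒ V=53.8860 exercise | (k=5,j=2): S=69.3269, K−S=29.1531, hold=30.6024 ⇒ V=30.6024 continue | (k=5,j=3): S=107.7774, K−S=0.0000, hold=10.8029 ⇒ V=10.8029 continue | (k=5,j=4): S=167.5535, K−S=0.0000, hold=1.6609 ⇒ V=1.6609 continue | (k=5,j=5): S=260.4829, K−S=0.0000, hold=0.0000 ⇒ V=0.0000 continue  boundary S*=44.5940
step 4: (k=4,j=0): S=35.7654, K−S=62.7146, hold=61.3716 ⇒ V=62.7146 exercise | (k=4,j=1): S=55.6018, K−S=42.8782, hold=42.2158 ⇒ V=42.8782 exercise | (k=4,j=2): S=86.4400, K−S=12.0400, hold=20.8860 ⇒ V=20.8860 continue | (k=4,j=3): S=134.3818, K−S=0.0000, hold=6.3620 ⇒ V=6.3620 continue | (k=4,j=4): S=208.9134, K−S=0.0000, hold=0.8582 ⇒ V=0.8582 continue  boundary S*=55.6018
step 3: (k=3,j=0): S=44.5940, K−S=53.8860, hold=52.5430 ⇒ V=53.8860 exercise | (k=3,j=1): S=69.3269, K−S=29.1531, hold=31.9647 ⇒ V=31.9647 continue | (k=3,j=2): S=107.7774, K−S=0.0000, hold=13.7799 ⇒ V=13.7799 continue | (k=3,j=3): S=167.5535, K−S=0.0000, hold=3.6903 ⇒ V=3.6903 continue  boundary S*=44.5940
step 2: (k=2,j=0): S=55.6018, K−S=42.8782, hold=42.8557 ⇒ V=42.8782 exercise | (k=2,j=1): S=86.4400, K−S=12.0400, hold=22.9882 ⇒ V=22.9882 continue | (k=2,j=2): S=134.3818, K−S=0.0000, hold=8.8533 ⇒ V=8.8533 continue  boundary S*=55.6018
step 1: (k=1,j=0): S=69.3269, K−S=29.1531, hold=32.9519 ⇒ V=32.9519 continue | (k=1,j=1): S=107.7774, K−S=0.0000, hold=16.0361 ⇒ V=16.0361 continue  boundary S*=-
step 0: (k=0,j=0): S=86.4400, K−S=12.0400, hold=24.5579 ⇒ V=24.5579 continue  boundary S*=-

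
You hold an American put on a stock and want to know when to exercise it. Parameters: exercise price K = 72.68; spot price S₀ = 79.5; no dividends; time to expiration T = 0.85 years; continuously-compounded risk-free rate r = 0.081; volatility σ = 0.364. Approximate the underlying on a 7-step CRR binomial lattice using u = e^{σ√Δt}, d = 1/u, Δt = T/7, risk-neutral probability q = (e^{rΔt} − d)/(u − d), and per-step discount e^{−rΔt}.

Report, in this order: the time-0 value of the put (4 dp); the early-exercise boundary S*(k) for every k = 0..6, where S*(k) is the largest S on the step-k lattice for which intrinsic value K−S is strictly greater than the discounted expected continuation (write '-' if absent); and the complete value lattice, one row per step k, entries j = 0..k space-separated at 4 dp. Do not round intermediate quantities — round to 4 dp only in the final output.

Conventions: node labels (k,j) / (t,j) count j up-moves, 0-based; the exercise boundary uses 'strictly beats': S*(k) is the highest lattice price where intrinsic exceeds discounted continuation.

Δt=0.12143, u=1.13524, d=0.88087, q=0.50719, disc=e^(-rΔt)=0.99021
k=7 terminal: V=max(K-S,0) → 39.9640 30.5168 18.3415 2.6506 0.0000 0.0000 0.0000 0.0000
k=6: j=0 S=37.1405 intr=35.5395 cont=34.8282 V=35.5395[EX]; j=1 S=47.8653 intr=24.8147 cont=24.1034 V=24.8147[EX]; j=2 S=61.6870 intr=10.9930 cont=10.2816 V=10.9930[EX]; j=3 S=79.5000 intr=0.0000 cont=1.2934 V=1.2934[hold]; j=4 S=102.4567 intr=0.0000 cont=0.0000 V=0.0000[hold]; j=5 S=132.0425 intr=0.0000 cont=0.0000 V=0.0000[hold]; j=6 S=170.1715 intr=0.0000 cont=0.0000 V=0.0000[hold]  S*(6)=61.6870
k=5: j=0 S=42.1632 intr=30.5168 cont=29.8054 V=30.5168[EX]; j=1 S=54.3385 intr=18.3415 cont=17.6302 V=18.3415[EX]; j=2 S=70.0294 intr=2.6506 cont=6.0140 V=6.0140[hold]; j=3 S=90.2514 intr=0.0000 cont=0.6312 V=0.6312[hold]; j=4 S=116.3127 intr=0.0000 cont=0.0000 V=0.0000[hold]; j=5 S=149.8995 intr=0.0000 cont=0.0000 V=0.0000[hold]  S*(5)=54.3385
k=4: j=0 S=47.8653 intr=24.8147 cont=24.1034 V=24.8147[EX]; j=1 S=61.6870 intr=10.9930 cont=11.9708 V=11.9708[hold]; j=2 S=79.5000 intr=0.0000 cont=3.2518 V=3.2518[hold]; j=3 S=102.4567 intr=0.0000 cont=0.3080 V=0.3080[hold]; j=4 S=132.0425 intr=0.0000 cont=0.0000 V=0.0000[hold]  S*(4)=47.8653
k=3: j=0 S=54.3385 intr=18.3415 cont=18.1213 V=18.3415[EX]; j=1 S=70.0294 intr=2.6506 cont=7.4747 V=7.4747[hold]; j=2 S=90.2514 intr=0.0000 cont=1.7415 V=1.7415[hold]; j=3 S=116.3127 intr=0.0000 cont=0.1503 V=0.1503[hold]  S*(3)=54.3385
k=2: j=0 S=61.6870 intr=10.9930 cont=12.7044 V=12.7044[hold]; j=1 S=79.5000 intr=0.0000 cont=4.5222 V=4.5222[hold]; j=2 S=102.4567 intr=0.0000 cont=0.9253 V=0.9253[hold]  S*(2)=-
k=1: j=0 S=70.0294 intr=2.6506 cont=8.4707 V=8.4707[hold]; j=1 S=90.2514 intr=0.0000 cont=2.6715 V=2.6715[hold]  S*(1)=-
k=0: j=0 S=79.5000 intr=0.0000 cont=5.4753 V=5.4753[hold]  S*(0)=-

price = 5.4753
boundary = - - - 54.3385 47.8653 54.3385 61.6870
tree:
5.4753
8.4707 2.6715
12.7044 4.5222 0.9253
18.3415 7.4747 1.7415 0.1503
24.8147 11.9708 3.2518 0.3080 0.0000
30.5168 18.3415 6.0140 0.6312 0.0000 0.0000
35.5395 24.8147 10.9930 1.2934 0.0000 0.0000 0.0000
39.9640 30.5168 18.3415 2.6506 0.0000 0.0000 0.0000 0.0000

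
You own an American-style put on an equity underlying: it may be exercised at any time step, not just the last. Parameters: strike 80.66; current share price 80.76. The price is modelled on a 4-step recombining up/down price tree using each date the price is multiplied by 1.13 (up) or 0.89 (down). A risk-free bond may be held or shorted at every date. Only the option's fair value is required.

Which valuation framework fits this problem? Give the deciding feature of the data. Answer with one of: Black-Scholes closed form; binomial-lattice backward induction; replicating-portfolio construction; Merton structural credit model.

framework: binomial-lattice backward induction

Key observation: an American put (K = 80.66, S₀ = 80.76) on a 4-date tree has no closed form — the optimal stopping decision is embedded and must be resolved recursively from expiry.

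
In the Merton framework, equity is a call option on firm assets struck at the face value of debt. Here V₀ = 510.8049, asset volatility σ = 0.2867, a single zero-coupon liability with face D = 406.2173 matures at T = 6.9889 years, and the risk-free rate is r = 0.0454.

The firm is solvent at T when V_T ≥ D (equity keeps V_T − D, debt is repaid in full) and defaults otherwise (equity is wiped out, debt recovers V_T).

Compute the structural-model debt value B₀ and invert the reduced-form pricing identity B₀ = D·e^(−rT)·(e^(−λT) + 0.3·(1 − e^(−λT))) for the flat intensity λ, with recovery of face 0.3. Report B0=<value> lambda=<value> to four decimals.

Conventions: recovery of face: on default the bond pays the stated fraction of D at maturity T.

B0=256.7743 lambda=0.0299

Apply the equity-as-call identities (strike 406.2173, horizon 6.9889 years):
d₁ = [ln(V₀/D) + (r + σ²/2)T] / (σ√T)
   = [ln(510.8049/406.2173) + (0.0454 + 0.5·0.2867²)·6.9889] / (0.2867·√6.9889)
   = [0.229099 + 0.604529] / 0.757935 = 1.099868
d₂ = d₁ − σ√T = 1.099868 − 0.757935 = 0.341932
N(d₁) = 0.864305,  N(d₂) = 0.633799,  e^(−rT) = 0.728115
E₀ = V₀·N(d₁) − D·e^(−rT)·N(d₂)
   = 510.8049·0.864305 − 406.2173·0.728115·0.633799 = 254.030633
B₀ = V₀ − E₀ = 510.8049 − 254.030633 = 256.774267
e^(−λT) = (B₀·e^(rT)/D − 0.3)/(1 − 0.3) = (256.7743·1.373409/406.2173 − 0.3)/0.7 = 0.81163799
λ = −ln(0.81163799)/6.9889 = 0.029862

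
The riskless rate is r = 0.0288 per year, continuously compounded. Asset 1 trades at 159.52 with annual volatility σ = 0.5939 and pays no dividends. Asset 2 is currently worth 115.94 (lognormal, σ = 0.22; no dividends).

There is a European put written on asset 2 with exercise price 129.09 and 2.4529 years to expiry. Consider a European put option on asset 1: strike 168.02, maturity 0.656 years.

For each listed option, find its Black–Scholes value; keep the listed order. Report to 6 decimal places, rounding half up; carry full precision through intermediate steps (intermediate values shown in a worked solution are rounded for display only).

price(asset 2 put K=129.09) = 18.419418
price(asset 1 put K=168.02) = 33.577198

[asset 2 put K=129.09]
σ√T = 0.22·√2.4529 = 0.344558
d₁ = (ln(S/K) + (r+σ²/2)T) / (σ√T) = (ln(115.94/129.09) + (0.0288+0.22²/2)·2.4529) / 0.344558 = (-0.107437 + 0.130004) / 0.344558 = 0.065495
d₂ = d₁ − σ√T = 0.065495 − 0.344558 = -0.279064
e^{−rT} = 0.931794
N(−d₁) = 0.473890,  N(−d₂) = 0.609902
price = K·e^{−rT}·N(−d₂) − S·N(−d₁) = 73.362240 − 54.942821 = 18.419418
[asset 1 put K=168.02]
σ√T = 0.5939·√0.656 = 0.481022
d₁ = (ln(S/K) + (r+σ²/2)T) / (σ√T) = (ln(159.52/168.02) + (0.0288+0.5939²/2)·0.656) / 0.481022 = (-0.051914 + 0.134584) / 0.481022 = 0.171864
d₂ = d₁ − σ√T = 0.171864 − 0.481022 = -0.309159
e^{−rT} = 0.981285
N(−d₁) = 0.431772,  N(−d₂) = 0.621400
price = K·e^{−rT}·N(−d₂) − S·N(−d₁) = 102.453515 − 68.876317 = 33.577198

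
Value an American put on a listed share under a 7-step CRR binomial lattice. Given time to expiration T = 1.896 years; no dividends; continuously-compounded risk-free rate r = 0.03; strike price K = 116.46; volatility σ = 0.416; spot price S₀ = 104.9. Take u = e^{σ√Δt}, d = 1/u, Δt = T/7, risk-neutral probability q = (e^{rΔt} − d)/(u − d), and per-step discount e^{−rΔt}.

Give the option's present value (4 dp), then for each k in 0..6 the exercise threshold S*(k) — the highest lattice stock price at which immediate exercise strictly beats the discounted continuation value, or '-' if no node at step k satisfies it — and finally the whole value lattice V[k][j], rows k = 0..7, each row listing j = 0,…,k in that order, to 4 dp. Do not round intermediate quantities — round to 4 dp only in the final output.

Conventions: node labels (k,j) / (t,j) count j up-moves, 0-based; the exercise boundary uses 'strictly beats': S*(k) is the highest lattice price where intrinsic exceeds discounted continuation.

params: Δt=0.27086 u=1.24173 d=0.80533 q=0.46478 e^(-rΔt)=0.99191
t_7 payoffs: 93.4141 80.9259 61.6705 31.9809 0.0000 0.0000 0.0000 0.0000
t_6: node(6,0) S=28.6167 payoff=87.8433 vs cont=86.9008 → 87.8433 [stop]  node(6,1) S=44.1237 payoff=72.3363 vs cont=71.3938 → 72.3363 [stop]  node(6,2) S=68.0336 payoff=48.4264 vs cont=47.4839 → 48.4264 [stop]  node(6,3) S=104.9000 payoff=11.5600 vs cont=16.9782 → 16.9782 [wait]  node(6,4) S=161.7437 payoff=0.0000 vs cont=0.0000 → 0.0000 [wait]  node(6,5) S=249.3902 payoff=0.0000 vs cont=0.0000 → 0.0000 [wait]  node(6,6) S=384.5309 payoff=0.0000 vs cont=0.0000 → 0.0000 [wait]  ⇒ S*(6)=68.0336
t_5: node(5,0) S=35.5341 payoff=80.9259 vs cont=79.9834 → 80.9259 [stop]  node(5,1) S=54.7895 payoff=61.6705 vs cont=60.7280 → 61.6705 [stop]  node(5,2) S=84.4791 payoff=31.9809 vs cont=33.5363 → 33.5363 [wait]  node(5,3) S=130.2571 payoff=0.0000 vs cont=9.0135 → 9.0135 [wait]  node(5,4) S=200.8415 payoff=0.0000 vs cont=0.0000 → 0.0000 [wait]  node(5,5) S=309.6744 payoff=0.0000 vs cont=0.0000 → 0.0000 [wait]  ⇒ S*(5)=54.7895
t_4: node(4,0) S=44.1237 payoff=72.3363 vs cont=71.3938 → 72.3363 [stop]  node(4,1) S=68.0336 payoff=48.4264 vs cont=48.2010 → 48.4264 [stop]  node(4,2) S=104.9000 payoff=11.5600 vs cont=21.9594 → 21.9594 [wait]  node(4,3) S=161.7437 payoff=0.0000 vs cont=4.7852 → 4.7852 [wait]  node(4,4) S=249.3902 payoff=0.0000 vs cont=0.0000 → 0.0000 [wait]  ⇒ S*(4)=68.0336
t_3: node(3,0) S=54.7895 payoff=61.6705 vs cont=60.7280 → 61.6705 [stop]  node(3,1) S=84.4791 payoff=31.9809 vs cont=35.8327 → 35.8327 [wait]  node(3,2) S=130.2571 payoff=0.0000 vs cont=13.8641 → 13.8641 [wait]  node(3,3) S=200.8415 payoff=0.0000 vs cont=2.5404 → 2.5404 [wait]  ⇒ S*(3)=54.7895
t_2: node(2,0) S=68.0336 payoff=48.4264 vs cont=49.2597 → 49.2597 [wait]  node(2,1) S=104.9000 payoff=11.5600 vs cont=25.4147 → 25.4147 [wait]  node(2,2) S=161.7437 payoff=0.0000 vs cont=8.5314 → 8.5314 [wait]  ⇒ S*(2)=-
t_1: node(1,0) S=84.4791 payoff=31.9809 vs cont=37.8681 → 37.8681 [wait]  node(1,1) S=130.2571 payoff=0.0000 vs cont=17.4255 → 17.4255 [wait]  ⇒ S*(1)=-
t_0: node(0,0) S=104.9000 payoff=11.5600 vs cont=28.1372 → 28.1372 [wait]  ⇒ S*(0)=-

price = 28.1372
boundary = - - - 54.7895 68.0336 54.7895 68.0336
tree:
28.1372
37.8681 17.4255
49.2597 25.4147 8.5314
61.6705 35.8327 13.8641 2.5404
72.3363 48.4264 21.9594 4.7852 0.0000
80.9259 61.6705 33.5363 9.0135 0.0000 0.0000
87.8433 72.3363 48.4264 16.9782 0.0000 0.0000 0.0000
93.4141 80.9259 61.6705 31.9809 0.0000 0.0000 0.0000 0.0000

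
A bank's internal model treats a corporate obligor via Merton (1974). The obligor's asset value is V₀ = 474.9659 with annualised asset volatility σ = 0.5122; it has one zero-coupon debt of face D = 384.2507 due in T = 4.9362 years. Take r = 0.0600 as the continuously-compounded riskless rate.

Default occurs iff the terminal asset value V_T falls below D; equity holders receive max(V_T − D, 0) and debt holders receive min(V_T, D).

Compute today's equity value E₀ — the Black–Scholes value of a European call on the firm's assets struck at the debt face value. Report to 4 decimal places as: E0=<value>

Work the structural quantities from V₀ = 474.9659 against face 384.2507:
d₁ = [ln(V₀/D) + (r + σ²/2)T] / (σ√T)
   = [ln(474.9659/384.2507) + (0.0600 + 0.5·0.5122²)·4.9362] / (0.5122·√4.9362)
   = [0.211948 + 0.943675] / 1.137983 = 1.015501
d₂ = d₁ − σ√T = 1.015501 − 1.137983 = -0.122483
N(d₁) = 0.845066,  N(d₂) = 0.451258,  e^(−rT) = 0.743660
E₀ = V₀·N(d₁) − D·e^(−rT)·N(d₂)
   = 474.9659·0.845066 − 384.2507·0.743660·0.451258 = 272.429885

E0=272.4299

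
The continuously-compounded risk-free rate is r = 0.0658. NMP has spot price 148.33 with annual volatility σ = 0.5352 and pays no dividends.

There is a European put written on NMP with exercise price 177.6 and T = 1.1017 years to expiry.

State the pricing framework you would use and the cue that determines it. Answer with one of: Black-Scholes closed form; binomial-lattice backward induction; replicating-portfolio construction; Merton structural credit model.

framework: Black-Scholes closed form

Key observation: the strike-177.6 put on NMP is European-exercise on a continuously-modelled lognormal underlying, so its value is a single closed-form evaluation.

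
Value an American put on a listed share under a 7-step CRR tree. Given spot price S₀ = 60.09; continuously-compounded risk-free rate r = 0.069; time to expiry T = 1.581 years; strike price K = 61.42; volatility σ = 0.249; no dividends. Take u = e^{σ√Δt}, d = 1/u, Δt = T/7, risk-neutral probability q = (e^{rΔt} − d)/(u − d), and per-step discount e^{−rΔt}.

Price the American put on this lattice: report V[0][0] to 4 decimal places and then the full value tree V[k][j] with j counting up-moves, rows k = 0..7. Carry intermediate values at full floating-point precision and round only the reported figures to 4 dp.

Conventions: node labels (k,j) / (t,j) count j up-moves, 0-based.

Δt=0.22586, u=1.12562, d=0.88840, q=0.53666, disc=e^(-rΔt)=0.98454
k=7 terminal: V=max(K-S,0) → 35.1746 28.1664 19.2868 8.0362 0.0000 0.0000 0.0000 0.0000
k=6: j=0 S=29.5425 intr=31.8775 cont=30.9278 V=31.8775[EX]; j=1 S=37.4310 intr=23.9890 cont=23.0392 V=23.9890[EX]; j=2 S=47.4261 intr=13.9939 cont=13.0442 V=13.9939[EX]; j=3 S=60.0900 intr=1.3300 cont=3.6659 V=3.6659[hold]; j=4 S=76.1355 intr=0.0000 cont=0.0000 V=0.0000[hold]; j=5 S=96.4656 intr=0.0000 cont=0.0000 V=0.0000[hold]; j=6 S=122.2244 intr=0.0000 cont=0.0000 V=0.0000[hold]
k=5: j=0 S=33.2536 intr=28.1664 cont=27.2166 V=28.1664[EX]; j=1 S=42.1332 intr=19.2868 cont=18.3370 V=19.2868[EX]; j=2 S=53.3838 intr=8.0362 cont=8.3206 V=8.3206[hold]; j=3 S=67.6386 intr=0.0000 cont=1.6723 V=1.6723[hold]; j=4 S=85.6998 intr=0.0000 cont=0.0000 V=0.0000[hold]; j=5 S=108.5838 intr=0.0000 cont=0.0000 V=0.0000[hold]
k=4: j=0 S=37.4310 intr=23.9890 cont=23.0392 V=23.9890[EX]; j=1 S=47.4261 intr=13.9939 cont=13.1945 V=13.9939[EX]; j=2 S=60.0900 intr=1.3300 cont=4.6793 V=4.6793[hold]; j=3 S=76.1355 intr=0.0000 cont=0.7629 V=0.7629[hold]; j=4 S=96.4656 intr=0.0000 cont=0.0000 V=0.0000[hold]
k=3: j=0 S=42.1332 intr=19.2868 cont=18.3370 V=19.2868[EX]; j=1 S=53.3838 intr=8.0362 cont=8.8560 V=8.8560[hold]; j=2 S=67.6386 intr=0.0000 cont=2.5376 V=2.5376[hold]; j=3 S=85.6998 intr=0.0000 cont=0.3480 V=0.3480[hold]
k=2: j=0 S=47.4261 intr=13.9939 cont=13.4774 V=13.9939[EX]; j=1 S=60.0900 intr=1.3300 cont=5.3807 V=5.3807[hold]; j=2 S=76.1355 intr=0.0000 cont=1.3415 V=1.3415[hold]
k=1: j=0 S=53.3838 intr=8.0362 cont=9.2267 V=9.2267[hold]; j=1 S=67.6386 intr=0.0000 cont=3.1633 V=3.1633[hold]
k=0: j=0 S=60.0900 intr=1.3300 cont=5.8804 V=5.8804[hold]

price = 5.8804
tree:
5.8804
9.2267 3.1633
13.9939 5.3807 1.3415
19.2868 8.8560 2.5376 0.3480
23.9890 13.9939 4.6793 0.7629 0.0000
28.1664 19.2868 8.3206 1.6723 0.0000 0.0000
31.8775 23.9890 13.9939 3.6659 0.0000 0.0000 0.0000
35.1746 28.1664 19.2868 8.0362 0.0000 0.0000 0.0000 0.0000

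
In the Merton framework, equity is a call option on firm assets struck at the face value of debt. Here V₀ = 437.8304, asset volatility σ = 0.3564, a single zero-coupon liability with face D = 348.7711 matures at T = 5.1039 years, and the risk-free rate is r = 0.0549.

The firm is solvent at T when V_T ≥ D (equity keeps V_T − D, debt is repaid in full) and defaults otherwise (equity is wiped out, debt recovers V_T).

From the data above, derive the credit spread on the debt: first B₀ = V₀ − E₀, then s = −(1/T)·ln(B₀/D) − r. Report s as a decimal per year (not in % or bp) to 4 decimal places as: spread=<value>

spread=0.0340

Work the structural quantities from V₀ = 437.8304 against face 348.7711:
d₁ = [ln(V₀/D) + (r + σ²/2)T] / (σ√T)
   = [ln(437.8304/348.7711) + (0.0549 + 0.5·0.3564²)·5.1039] / (0.3564·√5.1039)
   = [0.227416 + 0.604355] / 0.805172 = 1.033035
d₂ = d₁ − σ√T = 1.033035 − 0.805172 = 0.227863
N(d₁) = 0.849206,  N(d₂) = 0.590124,  e^(−rT) = 0.755629
E₀ = V₀·N(d₁) − D·e^(−rT)·N(d₂)
   = 437.8304·0.849206 − 348.7711·0.755629·0.590124 = 216.286127
B₀ = V₀ − E₀ = 437.8304 − 216.286127 = 221.544273
spread = −(1/T)·ln(B₀/D) − r = −(1/5.1039)·ln(221.544273/348.7711) − 0.0549 = 0.03401110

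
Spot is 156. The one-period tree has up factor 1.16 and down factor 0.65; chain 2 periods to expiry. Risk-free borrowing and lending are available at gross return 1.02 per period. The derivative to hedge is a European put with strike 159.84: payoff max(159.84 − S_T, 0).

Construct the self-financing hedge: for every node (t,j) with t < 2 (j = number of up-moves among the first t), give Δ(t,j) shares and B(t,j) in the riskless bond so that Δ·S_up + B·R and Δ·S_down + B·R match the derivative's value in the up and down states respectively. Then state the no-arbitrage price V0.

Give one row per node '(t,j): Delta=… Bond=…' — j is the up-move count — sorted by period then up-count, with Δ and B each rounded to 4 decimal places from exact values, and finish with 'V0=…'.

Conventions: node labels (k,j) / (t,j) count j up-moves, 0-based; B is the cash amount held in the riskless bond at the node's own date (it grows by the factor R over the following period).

No-arbitrage ⇒ martingale measure with p* = (R−d)/(u−d) = 0.7255.
Expiry values: V(2,0)=93.9300, V(2,1)=42.2160, V(2,2)=0.0000
Node (1,0) S=101.4000: V=(p*·42.2160+(1−p*)·93.9300)/1.02=55.3059; Δ=(42.2160−93.9300)/(117.6240−65.9100)=-1.0000; B=V−Δ·S=156.7059
Node (1,1) S=180.9600: V=(p*·0.0000+(1−p*)·42.2160)/1.02=11.3615; Δ=(0.0000−42.2160)/(209.9136−117.6240)=-0.4574; B=V−Δ·S=94.1379
Node (0,0) S=156.0000: V=(p*·11.3615+(1−p*)·55.3059)/1.02=22.9653; Δ=(11.3615−55.3059)/(180.9600−101.4000)=-0.5523; B=V−Δ·S=109.1308
Check: Δ(0,0)·S0 + B(0,0) = 22.9653 = V0.

(0,0): Delta=-0.5523 Bond=109.1308
(1,0): Delta=-1.0000 Bond=156.7059
(1,1): Delta=-0.4574 Bond=94.1379
V0=22.9653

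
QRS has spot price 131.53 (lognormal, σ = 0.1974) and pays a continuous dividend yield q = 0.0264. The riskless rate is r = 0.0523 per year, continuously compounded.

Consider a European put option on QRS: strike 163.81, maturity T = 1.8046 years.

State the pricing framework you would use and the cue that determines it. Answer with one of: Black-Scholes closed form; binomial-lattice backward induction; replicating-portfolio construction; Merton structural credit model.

framework: Black-Scholes closed form

Key observation: the instrument is a plain European put (strike 163.81) on a lognormal asset; the exact continuous-time formula applies directly.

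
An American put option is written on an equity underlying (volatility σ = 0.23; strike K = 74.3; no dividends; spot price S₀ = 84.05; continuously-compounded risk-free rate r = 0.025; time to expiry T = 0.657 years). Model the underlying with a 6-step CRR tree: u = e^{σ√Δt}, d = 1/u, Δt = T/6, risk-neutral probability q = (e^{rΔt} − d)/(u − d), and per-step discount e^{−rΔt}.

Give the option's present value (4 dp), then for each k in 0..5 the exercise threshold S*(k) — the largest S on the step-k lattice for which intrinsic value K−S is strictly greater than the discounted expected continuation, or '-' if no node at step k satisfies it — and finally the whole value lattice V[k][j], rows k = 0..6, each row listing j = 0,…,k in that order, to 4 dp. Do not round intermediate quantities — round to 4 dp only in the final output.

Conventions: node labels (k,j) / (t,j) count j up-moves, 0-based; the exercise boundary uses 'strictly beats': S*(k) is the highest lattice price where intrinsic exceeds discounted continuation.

Δt=0.10950  u=1.07908  d=0.92672  q=0.49897  discount=0.99727
step 6 (expiry): payoffs max(K−S,0) = 21.0627 12.3098 2.1177 0.0000 0.0000 0.0000 0.0000
step 5: (k=5,j=0): S=57.4473, K−S=16.8527, hold=16.6496 ⇒ V=16.8527 exercise | (k=5,j=1): S=66.8924, K−S=7.4076, hold=7.2045 ⇒ V=7.4076 exercise | (k=5,j=2): S=77.8904, K−S=0.0000, hold=1.0581 ⇒ V=1.0581 continue | (k=5,j=3): S=90.6967, K−S=0.0000, hold=0.0000 ⇒ V=0.0000 continue | (k=5,j=4): S=105.6084, K−S=0.0000, hold=0.0000 ⇒ V=0.0000 continue | (k=5,j=5): S=122.9719, K−S=0.0000, hold=0.0000 ⇒ V=0.0000 continue  boundary S*=66.8924
step 4: (k=4,j=0): S=61.9902, K−S=12.3098, hold=12.1067 ⇒ V=12.3098 exercise | (k=4,j=1): S=72.1823, K−S=2.1177, hold=4.2278 ⇒ V=4.2278 continue | (k=4,j=2): S=84.0500, K−S=0.0000, hold=0.5287 ⇒ V=0.5287 continue | (k=4,j=3): S=97.8690, K−S=0.0000, hold=0.0000 ⇒ V=0.0000 continue | (k=4,j=4): S=113.9600, K−S=0.0000, hold=0.0000 ⇒ V=0.0000 continue  boundary S*=61.9902
step 3: (k=3,j=0): S=66.8924, K−S=7.4076, hold=8.2545 ⇒ V=8.2545 continue | (k=3,j=1): S=77.8904, K−S=0.0000, hold=2.3755 ⇒ V=2.3755 continue | (k=3,j=2): S=90.6967, K−S=0.0000, hold=0.2642 ⇒ V=0.2642 continue | (k=3,j=3): S=105.6084, K−S=0.0000, hold=0.0000 ⇒ V=0.0000 continue  boundary S*=-
step 2: (k=2,j=0): S=72.1823, K−S=2.1177, hold=5.3065 ⇒ V=5.3065 continue | (k=2,j=1): S=84.0500, K−S=0.0000, hold=1.3184 ⇒ V=1.3184 continue | (k=2,j=2): S=97.8690, K−S=0.0000, hold=0.1320 ⇒ V=0.1320 continue  boundary S*=-
step 1: (k=1,j=0): S=77.8904, K−S=0.0000, hold=3.3075 ⇒ V=3.3075 continue | (k=1,j=1): S=90.6967, K−S=0.0000, hold=0.7244 ⇒ V=0.7244 continue  boundary S*=-
step 0: (k=0,j=0): S=84.0500, K−S=0.0000, hold=2.0131 ⇒ V=2.0131 continue  boundary S*=-

price = 2.0131
boundary = - - - - 61.9902 66.8924
tree:
2.0131
3.3075 0.7244
5.3065 1.3184 0.1320
8.2545 2.3755 0.2642 0.0000
12.3098 4.2278 0.5287 0.0000 0.0000
16.8527 7.4076 1.0581 0.0000 0.0000 0.0000
21.0627 12.3098 2.1177 0.0000 0.0000 0.0000 0.0000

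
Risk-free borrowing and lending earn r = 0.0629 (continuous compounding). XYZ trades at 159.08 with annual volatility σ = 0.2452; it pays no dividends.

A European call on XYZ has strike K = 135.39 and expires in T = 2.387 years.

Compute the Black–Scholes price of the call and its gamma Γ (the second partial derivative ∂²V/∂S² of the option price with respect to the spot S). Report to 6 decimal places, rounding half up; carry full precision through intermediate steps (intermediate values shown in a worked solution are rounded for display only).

σ√T = 0.2452·√2.387 = 0.378832
d₁ = (ln(S/K) + (r+σ²/2)T) / (σ√T) = (ln(159.08/135.39) + (0.0629+0.2452²/2)·2.387) / 0.378832 = (0.161248 + 0.221899) / 0.378832 = 1.011390
d₂ = d₁ − σ√T = 1.011390 − 0.378832 = 0.632558
e^{−rT} = 0.860586
N(d₁) = 0.844085,  N(d₂) = 0.736489
Call price V = S·N(d₁) − K·e^{−rT}·N(d₂) = 134.277053 − 85.811750 = 48.465303
φ(d₁) = (1/√(2π))·e^{−d₁²/2} = 0.239215
Γ = φ(d₁) / (S·σ·√T) = 0.003969

price = 48.465303
Γ = 0.003969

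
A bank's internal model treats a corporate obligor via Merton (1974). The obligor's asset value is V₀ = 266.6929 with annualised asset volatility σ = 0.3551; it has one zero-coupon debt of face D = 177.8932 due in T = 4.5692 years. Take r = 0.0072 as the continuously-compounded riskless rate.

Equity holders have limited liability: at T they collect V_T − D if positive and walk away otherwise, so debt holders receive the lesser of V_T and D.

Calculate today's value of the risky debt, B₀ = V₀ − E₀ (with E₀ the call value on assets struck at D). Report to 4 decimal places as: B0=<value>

With assets at 266.6929 and a single debt payment of 177.8932 at 4.5692 years:
d₁ = [ln(V₀/D) + (r + σ²/2)T] / (σ√T)
   = [ln(266.6929/177.8932) + (0.0072 + 0.5·0.3551²)·4.5692] / (0.3551·√4.5692)
   = [0.404914 + 0.320977] / 0.759051 = 0.956315
d₂ = d₁ − σ√T = 0.956315 − 0.759051 = 0.197264
N(d₁) = 0.830543,  N(d₂) = 0.578190,  e^(−rT) = 0.967637
E₀ = V₀·N(d₁) − D·e^(−rT)·N(d₂)
   = 266.6929·0.830543 − 177.8932·0.967637·0.578190 = 121.972757
B₀ = V₀ − E₀ = 266.6929 − 121.972757 = 144.720143

B0=144.7201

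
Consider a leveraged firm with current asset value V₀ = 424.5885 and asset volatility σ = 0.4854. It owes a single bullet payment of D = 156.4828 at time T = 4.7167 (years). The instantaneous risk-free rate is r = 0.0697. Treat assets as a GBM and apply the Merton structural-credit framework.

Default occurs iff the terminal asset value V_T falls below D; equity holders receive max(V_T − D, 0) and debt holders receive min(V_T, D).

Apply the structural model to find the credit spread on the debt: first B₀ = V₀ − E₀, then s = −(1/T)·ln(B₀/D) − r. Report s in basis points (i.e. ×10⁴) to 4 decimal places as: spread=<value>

spread=205.7496

Work the structural quantities from V₀ = 424.5885 against face 156.4828:
d₁ = [ln(V₀/D) + (r + σ²/2)T] / (σ√T)
   = [ln(424.5885/156.4828) + (0.0697 + 0.5·0.4854²)·4.7167] / (0.4854·√4.7167)
   = [0.998174 + 0.884412] / 1.054190 = 1.785813
d₂ = d₁ − σ√T = 1.785813 − 1.054190 = 0.731623
N(d₁) = 0.962935,  N(d₂) = 0.767801,  e^(−rT) = 0.719820
E₀ = V₀·N(d₁) − D·e^(−rT)·N(d₂)
   = 424.5885·0.962935 − 156.4828·0.719820·0.767801 = 322.366574
B₀ = V₀ − E₀ = 424.5885 − 322.366574 = 102.221926
spread = −(1/T)·ln(B₀/D) − r = −(1/4.7167)·ln(102.221926/156.4828) − 0.0697 = 0.02057496
in basis points: 0.02057496 × 10⁴ = 205.7496 bp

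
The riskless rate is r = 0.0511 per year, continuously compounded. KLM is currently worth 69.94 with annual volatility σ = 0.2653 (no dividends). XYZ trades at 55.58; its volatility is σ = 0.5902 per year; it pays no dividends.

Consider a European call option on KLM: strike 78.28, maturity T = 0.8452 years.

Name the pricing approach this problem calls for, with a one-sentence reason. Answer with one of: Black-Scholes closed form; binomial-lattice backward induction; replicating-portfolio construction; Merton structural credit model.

framework: Black-Scholes closed form

Key observation: with KLM following a GBM at constant σ and r, the European call struck at 78.28 prices in closed form — nothing here needs a stepwise model or a balance sheet.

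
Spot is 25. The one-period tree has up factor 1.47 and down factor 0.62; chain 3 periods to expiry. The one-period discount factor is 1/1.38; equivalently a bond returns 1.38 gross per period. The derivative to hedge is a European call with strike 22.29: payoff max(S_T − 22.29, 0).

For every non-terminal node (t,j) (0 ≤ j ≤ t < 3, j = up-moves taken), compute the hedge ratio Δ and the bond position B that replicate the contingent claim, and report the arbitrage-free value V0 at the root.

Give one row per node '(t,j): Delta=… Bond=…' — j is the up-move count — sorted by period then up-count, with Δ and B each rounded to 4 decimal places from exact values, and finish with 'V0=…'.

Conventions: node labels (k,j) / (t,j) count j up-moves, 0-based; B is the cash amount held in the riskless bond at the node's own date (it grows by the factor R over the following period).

(0,0): Delta=0.9595 Bond=-7.3693
(1,0): Delta=0.5510 Bond=-3.8369
(1,1): Delta=0.9799 Bond=-10.9195
(2,0): Delta=0.0000 Bond=0.0000
(2,1): Delta=0.5785 Bond=-5.9220
(2,2): Delta=1.0000 Bond=-16.1522
V0=16.6193

No-arbitrage ⇒ martingale measure with p* = (R−d)/(u−d) = 0.8941.
Terminal payoffs: V(3,0)=0.0000, V(3,1)=0.0000, V(3,2)=11.2039, V(3,3)=57.1231
  t=2,j=0: stock 9.6100 → up 14.1267 (V=0.0000), down 5.9582 (V=0.0000). Price 0.0000; hedge Δ=0.0000, bond B=0.0000.
  t=2,j=1: stock 22.7850 → up 33.4939 (V=11.2039), down 14.1267 (V=0.0000). Price 7.2592; hedge Δ=0.5785, bond B=-5.9220.
  t=2,j=2: stock 54.0225 → up 79.4131 (V=57.1231), down 33.4939 (V=11.2039). Price 37.8703; hedge Δ=1.0000, bond B=-16.1522.
  t=1,j=0: stock 15.5000 → up 22.7850 (V=7.2592), down 9.6100 (V=0.0000). Price 4.7033; hedge Δ=0.5510, bond B=-3.8369.
  t=1,j=1: stock 36.7500 → up 54.0225 (V=37.8703), down 22.7850 (V=7.2592). Price 25.0936; hedge Δ=0.9799, bond B=-10.9195.
  t=0,j=0: stock 25.0000 → up 36.7500 (V=25.0936), down 15.5000 (V=4.7033). Price 16.6193; hedge Δ=0.9595, bond B=-7.3693.
As a check, the time-0 holding Δ(0,0)·S0 + B(0,0) comes to 16.6193 — exactly V0.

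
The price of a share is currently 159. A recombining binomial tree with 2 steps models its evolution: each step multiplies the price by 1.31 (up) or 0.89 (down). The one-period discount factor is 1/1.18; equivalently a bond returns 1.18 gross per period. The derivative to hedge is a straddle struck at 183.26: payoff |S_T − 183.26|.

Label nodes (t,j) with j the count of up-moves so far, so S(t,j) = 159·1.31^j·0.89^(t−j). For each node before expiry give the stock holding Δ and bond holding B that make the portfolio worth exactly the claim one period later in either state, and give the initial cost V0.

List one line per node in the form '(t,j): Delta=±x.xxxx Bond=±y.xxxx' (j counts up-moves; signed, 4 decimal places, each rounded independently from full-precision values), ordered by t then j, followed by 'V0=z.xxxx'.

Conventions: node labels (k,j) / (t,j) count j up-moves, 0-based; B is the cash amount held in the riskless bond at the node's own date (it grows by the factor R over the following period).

(0,0): Delta=0.5497 Bond=-52.1343
(1,0): Delta=-0.9287 Bond=147.6977
(1,1): Delta=1.0000 Bond=-155.3051
V0=35.2729

Under the risk-neutral measure, an up-move has probability p* = (R−d)/(u−d) = 0.6905 and values discount at R = 1.18.
Terminal payoffs: V(2,0)=57.3161, V(2,1)=2.1181, V(2,2)=89.5999
  t=1,j=0: stock 141.5100 → up 185.3781 (V=2.1181), down 125.9439 (V=57.3161). Price 16.2739; hedge Δ=-0.9287, bond B=147.6977.
  t=1,j=1: stock 208.2900 → up 272.8599 (V=89.5999), down 185.3781 (V=2.1181). Price 52.9849; hedge Δ=1.0000, bond B=-155.3051.
  t=0,j=0: stock 159.0000 → up 208.2900 (V=52.9849), down 141.5100 (V=16.2739). Price 35.2729; hedge Δ=0.5497, bond B=-52.1343.
As a check, the time-0 holding Δ(0,0)·S0 + B(0,0) comes to 35.2729 — exactly V0.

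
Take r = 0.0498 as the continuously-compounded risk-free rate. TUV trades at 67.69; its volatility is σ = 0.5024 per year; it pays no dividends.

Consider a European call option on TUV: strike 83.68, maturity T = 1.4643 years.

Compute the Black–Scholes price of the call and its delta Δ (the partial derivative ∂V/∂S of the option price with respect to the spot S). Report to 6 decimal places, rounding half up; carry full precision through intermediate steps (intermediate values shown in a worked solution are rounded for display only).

price = 12.760529
Δ = 0.529934

σ√T = 0.5024·√1.4643 = 0.607946
d₁ = (ln(S/K) + (r+σ²/2)T) / (σ√T) = (ln(67.69/83.68) + (0.0498+0.5024²/2)·1.4643) / 0.607946 = (-0.212062 + 0.257721) / 0.607946 = 0.075105
d₂ = d₁ − σ√T = 0.075105 − 0.607946 = -0.532841
e^{−rT} = 0.929673
N(d₁) = 0.529934,  N(d₂) = 0.297072
Call price V = S·N(d₁) − K·e^{−rT}·N(d₂) = 35.871248 − 23.110720 = 12.760529
Δ = N(d₁) = 0.529934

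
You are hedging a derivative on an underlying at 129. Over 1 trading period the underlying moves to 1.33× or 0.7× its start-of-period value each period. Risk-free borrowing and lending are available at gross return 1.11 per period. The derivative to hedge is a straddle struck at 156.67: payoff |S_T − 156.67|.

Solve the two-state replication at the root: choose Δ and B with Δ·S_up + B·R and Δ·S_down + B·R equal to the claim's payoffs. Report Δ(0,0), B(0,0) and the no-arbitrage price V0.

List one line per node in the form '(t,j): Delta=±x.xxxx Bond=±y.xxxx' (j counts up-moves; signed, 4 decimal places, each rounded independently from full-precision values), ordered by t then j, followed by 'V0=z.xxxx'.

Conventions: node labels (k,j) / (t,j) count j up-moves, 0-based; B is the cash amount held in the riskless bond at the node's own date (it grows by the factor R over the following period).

(0,0): Delta=-0.6333 Bond=111.3143
V0=29.6159

No-arbitrage ⇒ martingale measure with p* = (R−d)/(u−d) = 0.6508.
At maturity the claim pays: V(1,0)=66.3700, V(1,1)=14.9000
Node (0,0) S=129.0000: V=(p*·14.9000+(1−p*)·66.3700)/1.11=29.6159; Δ=(14.9000−66.3700)/(171.5700−90.3000)=-0.6333; B=V−Δ·S=111.3143
Verification: the root portfolio costs Δ(0,0)·S0 + B(0,0) = 29.6159, matching V0.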